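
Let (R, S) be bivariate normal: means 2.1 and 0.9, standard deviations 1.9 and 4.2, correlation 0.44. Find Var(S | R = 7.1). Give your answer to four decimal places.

14.2249

The conditional variance in a bivariate normal is σ_S²(1 − ρ²), independent of x.
Var(S | R=7.1) = (4.2)²·(1 − (0.44)²) = 17.64·0.8064 = 14.2249.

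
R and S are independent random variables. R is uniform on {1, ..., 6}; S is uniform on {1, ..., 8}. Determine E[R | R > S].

14/3

P(R > S) = 5/16.
Summing R·P(x,y) over outcomes with R > S gives 35/24.
E[R | R > S] = (35/24) / (5/16) = 14/3.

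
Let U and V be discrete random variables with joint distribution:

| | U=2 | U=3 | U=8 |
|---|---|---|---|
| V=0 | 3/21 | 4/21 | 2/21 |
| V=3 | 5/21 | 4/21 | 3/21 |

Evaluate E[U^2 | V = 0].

P(V = 0) = 3/7.
Σ U^2·P over the event = 4·(3/21) + 9·(4/21) + 64·(2/21) = 176/21.
E[U^2 | V = 0] = (176/21) / (3/7) = 176/9.

176/9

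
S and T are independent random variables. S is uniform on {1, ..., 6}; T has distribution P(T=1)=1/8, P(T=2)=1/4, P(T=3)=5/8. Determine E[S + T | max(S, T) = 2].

17/5

P(max(S, T) = 2) = 5/48.
Summing (S+T)·P(x,y) over outcomes with max(S, T) = 2 gives 17/48.
E[S + T | max(S, T) = 2] = (17/48) / (5/48) = 17/5.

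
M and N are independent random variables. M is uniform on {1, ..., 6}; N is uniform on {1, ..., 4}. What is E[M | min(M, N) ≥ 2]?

P(min(M, N) ≥ 2) = 5/8.
Summing M·P(x,y) over outcomes with min(M, N) ≥ 2 gives 5/2.
E[M | min(M, N) ≥ 2] = (5/2) / (5/8) = 4.

4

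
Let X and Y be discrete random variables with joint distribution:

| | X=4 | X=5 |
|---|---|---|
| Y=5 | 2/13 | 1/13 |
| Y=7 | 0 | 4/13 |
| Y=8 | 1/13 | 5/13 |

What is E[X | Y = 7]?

5

P(Y = 7) = 4/13.
Σ X·P over the event = 5·(4/13) = 20/13.
E[X | Y = 7] = (20/13) / (4/13) = 5.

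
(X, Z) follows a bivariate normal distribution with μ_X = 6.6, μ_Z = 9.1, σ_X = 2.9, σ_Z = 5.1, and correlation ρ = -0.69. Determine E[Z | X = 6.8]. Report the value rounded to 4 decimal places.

8.8573

The regression of Z on X has slope ρ·σ_Z/σ_X and passes through (μ_X, μ_Z).
E[Z | X=6.8] = 9.1 + (-0.69)·(5.1/2.9)·(6.8 − (6.6)) = 9.1 + (-1.2134)·(0.2) = 8.8573.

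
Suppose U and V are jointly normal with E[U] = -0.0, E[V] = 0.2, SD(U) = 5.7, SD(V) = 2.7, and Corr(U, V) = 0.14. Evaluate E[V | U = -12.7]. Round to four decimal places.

-0.6422

The regression of V on U has slope ρ·σ_V/σ_U and passes through (μ_U, μ_V).
E[V | U=-12.7] = 0.2 + (0.14)·(2.7/5.7)·(-12.7 − (-0.0)) = 0.2 + (0.066316)·(-12.7) = -0.6422.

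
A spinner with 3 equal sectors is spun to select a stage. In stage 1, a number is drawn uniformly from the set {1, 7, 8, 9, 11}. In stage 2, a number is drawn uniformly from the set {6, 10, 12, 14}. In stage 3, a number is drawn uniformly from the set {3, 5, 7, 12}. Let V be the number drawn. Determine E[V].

E[V | stage 1] = (1+7+8+9+11)/5 = 36/5.
E[V | stage 2] = (6+10+12+14)/4 = 21/2.
E[V | stage 3] = (3+5+7+12)/4 = 27/4.
E[V] = (1/3)·(36/5) + (1/3)·(21/2) + (1/3)·(27/4) = 163/20.

163/20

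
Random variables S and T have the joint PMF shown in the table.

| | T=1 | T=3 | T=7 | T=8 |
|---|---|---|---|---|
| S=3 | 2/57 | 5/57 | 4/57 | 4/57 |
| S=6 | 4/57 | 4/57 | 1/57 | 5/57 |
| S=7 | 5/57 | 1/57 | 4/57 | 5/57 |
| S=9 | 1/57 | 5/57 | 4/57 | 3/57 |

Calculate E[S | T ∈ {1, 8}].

178/29

P(T ∈ {1, 8}) = 29/57.
Summing S·P(S=x,T=y) over the conditioning event gives 178/57.
E[S | T ∈ {1, 8}] = (178/57) / (29/57) = 178/29.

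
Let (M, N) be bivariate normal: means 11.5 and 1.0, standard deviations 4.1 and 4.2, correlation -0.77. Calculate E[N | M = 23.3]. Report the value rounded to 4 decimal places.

-8.3076

E[N | M=x] = μ_N + ρ(σ_N/σ_M)(x − μ_M) for jointly normal variables.
E[N | M=23.3] = 1.0 + (-0.77)·(4.2/4.1)·(23.3 − (11.5)) = 1.0 + (-0.78878)·(11.8) = -8.3076.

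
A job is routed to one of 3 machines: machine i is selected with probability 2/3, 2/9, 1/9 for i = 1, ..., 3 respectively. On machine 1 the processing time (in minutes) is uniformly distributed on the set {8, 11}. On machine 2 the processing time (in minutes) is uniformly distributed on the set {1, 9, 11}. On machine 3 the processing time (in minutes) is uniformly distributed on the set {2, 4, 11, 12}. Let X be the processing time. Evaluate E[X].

313/36

E[X | machine 1] = (8+11)/2 = 19/2.
E[X | machine 2] = (1+9+11)/3 = 7.
E[X | machine 3] = (2+4+11+12)/4 = 29/4.
E[X] = (2/3)·(19/2) + (2/9)·(7) + (1/9)·(29/4) = 313/36.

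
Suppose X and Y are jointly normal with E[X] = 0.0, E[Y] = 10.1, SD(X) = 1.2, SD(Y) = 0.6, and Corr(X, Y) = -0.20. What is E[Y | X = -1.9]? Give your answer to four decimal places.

10.2900

The regression of Y on X has slope ρ·σ_Y/σ_X and passes through (μ_X, μ_Y).
E[Y | X=-1.9] = 10.1 + (-0.20)·(0.6/1.2)·(-1.9 − (0.0)) = 10.1 + (-0.1)·(-1.9) = 10.2900.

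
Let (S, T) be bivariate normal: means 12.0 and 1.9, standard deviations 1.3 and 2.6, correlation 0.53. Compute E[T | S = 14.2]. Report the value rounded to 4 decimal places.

For a bivariate normal, E[T | S=x] = μ_T + ρ·(σ_T/σ_S)·(x − μ_S).
E[T | S=14.2] = 1.9 + (0.53)·(2.6/1.3)·(14.2 − (12.0)) = 1.9 + (1.06)·(2.2) = 4.2320.

4.2320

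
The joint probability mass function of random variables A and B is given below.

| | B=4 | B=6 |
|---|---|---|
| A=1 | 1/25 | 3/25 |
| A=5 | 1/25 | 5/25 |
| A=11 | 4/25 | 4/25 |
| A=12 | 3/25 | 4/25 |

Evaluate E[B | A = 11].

P(A = 11) = 8/25.
Σ B·P over the event = 4·(4/25) + 6·(4/25) = 8/5.
E[B | A = 11] = (8/5) / (8/25) = 5.

5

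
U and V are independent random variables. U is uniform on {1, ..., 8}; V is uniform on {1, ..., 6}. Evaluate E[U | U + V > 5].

P(U + V > 5) = 19/24.
Summing U·P(x,y) over outcomes with U + V > 5 gives 49/12.
E[U | U + V > 5] = (49/12) / (19/24) = 98/19.

98/19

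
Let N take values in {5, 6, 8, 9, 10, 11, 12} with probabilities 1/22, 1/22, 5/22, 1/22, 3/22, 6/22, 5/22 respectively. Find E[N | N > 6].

41/4

P(N > 6) = 10/11.
Σ over the event: 8·5/22 + 9·1/22 + 10·3/22 + 11·3/11 + 12·5/22 = 205/22.
E[N | N > 6] = (205/22) / (10/11) = 41/4.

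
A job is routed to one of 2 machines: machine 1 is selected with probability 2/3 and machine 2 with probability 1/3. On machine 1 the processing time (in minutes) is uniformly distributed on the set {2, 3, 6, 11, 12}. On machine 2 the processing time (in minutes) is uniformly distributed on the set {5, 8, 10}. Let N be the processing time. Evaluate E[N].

E[N | machine 1] = (2+3+6+11+12)/5 = 34/5.
E[N | machine 2] = (5+8+10)/3 = 23/3.
By the law of total expectation,
E[N] = (2/3)·(34/5) + (1/3)·(23/3) = 319/45.

319/45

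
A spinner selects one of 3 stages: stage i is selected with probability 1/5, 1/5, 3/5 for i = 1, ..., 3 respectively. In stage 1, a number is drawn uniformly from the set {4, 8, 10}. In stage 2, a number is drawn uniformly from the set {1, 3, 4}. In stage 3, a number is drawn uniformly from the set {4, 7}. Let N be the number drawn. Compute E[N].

53/10

E[N | stage 1] = (4+8+10)/3 = 22/3.
E[N | stage 2] = (1+3+4)/3 = 8/3.
E[N | stage 3] = (4+7)/2 = 11/2.
By the law of total expectation,
E[N] = (1/5)·(22/3) + (1/5)·(8/3) + (3/5)·(11/2) = 53/10.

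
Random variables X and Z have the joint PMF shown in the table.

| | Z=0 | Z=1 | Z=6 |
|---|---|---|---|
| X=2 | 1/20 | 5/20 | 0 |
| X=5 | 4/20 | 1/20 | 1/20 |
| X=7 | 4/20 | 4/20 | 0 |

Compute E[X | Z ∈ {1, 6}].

P(Z ∈ {1, 6}) = 11/20.
Summing X·P(X=x,Z=y) over the conditioning event gives 12/5.
E[X | Z ∈ {1, 6}] = (12/5) / (11/20) = 48/11.

48/11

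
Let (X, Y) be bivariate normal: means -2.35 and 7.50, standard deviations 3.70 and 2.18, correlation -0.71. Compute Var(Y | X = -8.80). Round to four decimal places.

The conditional variance in a bivariate normal is σ_Y²(1 − ρ²), independent of x.
Var(Y | X=-8.80) = (2.18)²·(1 − (-0.71)²) = 4.7524·0.4959 = 2.3567.

2.3567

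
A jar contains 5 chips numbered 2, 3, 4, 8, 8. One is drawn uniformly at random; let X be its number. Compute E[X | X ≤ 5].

P(X ≤ 5) = 3/5.
Σ over the event: 2·1/5 + 3·1/5 + 4·1/5 = 9/5.
E[X | X ≤ 5] = (9/5) / (3/5) = 3.

3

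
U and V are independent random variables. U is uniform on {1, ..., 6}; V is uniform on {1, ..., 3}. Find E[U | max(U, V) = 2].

5/3

Outcomes with max(U, V) = 2: (1,2), (2,1), (2,2), each with probability 1/18.
E[U | max(U, V) = 2] = (1 + 2 + 2) / 3 = 5/3.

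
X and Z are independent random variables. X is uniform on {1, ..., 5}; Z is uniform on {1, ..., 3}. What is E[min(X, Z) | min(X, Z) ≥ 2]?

Outcomes with min(X, Z) ≥ 2: (2,2), (2,3), (3,2), (3,3), (4,2), (4,3), (5,2), (5,3), each with probability 1/15.
E[min(X, Z) | min(X, Z) ≥ 2] = (2 + 2 + 2 + 3 + 2 + 3 + 2 + 3) / 8 = 19/8.

19/8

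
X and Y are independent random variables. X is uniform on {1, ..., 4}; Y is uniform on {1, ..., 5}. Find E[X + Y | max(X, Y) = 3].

P(max(X, Y) = 3) = 1/4.
Summing (X+Y)·P(x,y) over outcomes with max(X, Y) = 3 gives 6/5.
E[X + Y | max(X, Y) = 3] = (6/5) / (1/4) = 24/5.

24/5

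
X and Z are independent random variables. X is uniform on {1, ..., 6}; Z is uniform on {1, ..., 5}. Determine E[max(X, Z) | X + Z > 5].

P(X + Z > 5) = 2/3.
Summing max(X,Z)·P(x,y) over outcomes with X + Z > 5 gives 49/15.
E[max(X, Z) | X + Z > 5] = (49/15) / (2/3) = 49/10.

49/10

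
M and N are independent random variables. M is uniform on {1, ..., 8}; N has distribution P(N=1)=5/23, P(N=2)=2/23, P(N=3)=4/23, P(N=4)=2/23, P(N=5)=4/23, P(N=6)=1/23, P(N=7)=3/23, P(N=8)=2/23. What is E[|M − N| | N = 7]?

P(N = 7) = 3/23.
Summing |M−N|·P(x,y) over outcomes with N = 7 gives 33/92.
E[|M − N| | N = 7] = (33/92) / (3/23) = 11/4.

11/4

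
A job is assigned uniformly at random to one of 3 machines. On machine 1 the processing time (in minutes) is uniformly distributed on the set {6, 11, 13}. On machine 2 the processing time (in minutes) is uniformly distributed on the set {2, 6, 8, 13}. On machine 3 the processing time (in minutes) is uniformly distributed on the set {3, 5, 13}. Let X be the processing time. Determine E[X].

97/12

E[X | machine 1] = (6+11+13)/3 = 10.
E[X | machine 2] = (2+6+8+13)/4 = 29/4.
E[X | machine 3] = (3+5+13)/3 = 7.
By the law of total expectation,
E[X] = (1/3)·(10) + (1/3)·(29/4) + (1/3)·(7) = 97/12.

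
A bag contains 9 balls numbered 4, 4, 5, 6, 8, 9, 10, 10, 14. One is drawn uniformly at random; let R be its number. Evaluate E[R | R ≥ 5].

62/7

P(R ≥ 5) = 7/9.
Σ over the event: 5·1/9 + 6·1/9 + 8·1/9 + 9·1/9 + 10·2/9 + 14·1/9 = 62/9.
E[R | R ≥ 5] = (62/9) / (7/9) = 62/7.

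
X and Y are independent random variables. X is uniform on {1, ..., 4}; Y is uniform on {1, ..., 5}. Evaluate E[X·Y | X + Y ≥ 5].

P(X + Y ≥ 5) = 7/10.
Summing XY·P(x,y) over outcomes with X + Y ≥ 5 gives 27/4.
E[X·Y | X + Y ≥ 5] = (27/4) / (7/10) = 135/14.

135/14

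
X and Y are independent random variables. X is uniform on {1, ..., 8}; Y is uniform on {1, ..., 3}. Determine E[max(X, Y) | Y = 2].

Outcomes with Y = 2: (1,2), (2,2), (3,2), (4,2), (5,2), (6,2), (7,2), (8,2), each with probability 1/24.
E[max(X, Y) | Y = 2] = (2 + 2 + 3 + 4 + 5 + 6 + 7 + 8) / 8 = 37/8.

37/8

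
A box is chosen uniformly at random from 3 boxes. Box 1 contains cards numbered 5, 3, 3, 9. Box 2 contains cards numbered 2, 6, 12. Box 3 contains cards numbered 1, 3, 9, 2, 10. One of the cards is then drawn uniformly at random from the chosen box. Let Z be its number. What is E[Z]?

E[Z | box 1] = (5+3+3+9)/4 = 5.
E[Z | box 2] = (2+6+12)/3 = 20/3.
E[Z | box 3] = (1+3+9+2+10)/5 = 5.
E[Z] = (1/3)·(5) + (1/3)·(20/3) + (1/3)·(5) = 50/9.

50/9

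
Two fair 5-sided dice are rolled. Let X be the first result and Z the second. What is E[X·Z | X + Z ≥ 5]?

210/19

P(X + Z ≥ 5) = 19/25.
Summing XZ·P(x,y) over outcomes with X + Z ≥ 5 gives 42/5.
E[X·Z | X + Z ≥ 5] = (42/5) / (19/25) = 210/19.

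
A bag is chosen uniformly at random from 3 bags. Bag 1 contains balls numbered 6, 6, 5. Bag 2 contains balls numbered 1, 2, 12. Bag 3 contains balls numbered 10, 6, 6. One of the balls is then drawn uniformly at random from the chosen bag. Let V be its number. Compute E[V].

E[V | bag 1] = (6+6+5)/3 = 17/3.
E[V | bag 2] = (1+2+12)/3 = 5.
E[V | bag 3] = (10+6+6)/3 = 22/3.
By the law of total expectation,
E[V] = (1/3)·(17/3) + (1/3)·(5) + (1/3)·(22/3) = 6.

6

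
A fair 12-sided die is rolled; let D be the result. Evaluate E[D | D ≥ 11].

Given D ≥ 11, D is equally likely to be any of {11, 12}.
E[D | D ≥ 11] = (11 + 12) / 2 = 23/2.

23/2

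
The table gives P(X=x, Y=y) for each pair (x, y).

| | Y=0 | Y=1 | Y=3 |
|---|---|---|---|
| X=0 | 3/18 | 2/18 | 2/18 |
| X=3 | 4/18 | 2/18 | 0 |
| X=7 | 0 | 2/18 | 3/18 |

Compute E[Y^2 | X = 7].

P(X = 7) = 5/18.
Summing Y^2·P(X=x,Y=y) over the conditioning event gives 29/18.
E[Y^2 | X = 7] = (29/18) / (5/18) = 29/5.

29/5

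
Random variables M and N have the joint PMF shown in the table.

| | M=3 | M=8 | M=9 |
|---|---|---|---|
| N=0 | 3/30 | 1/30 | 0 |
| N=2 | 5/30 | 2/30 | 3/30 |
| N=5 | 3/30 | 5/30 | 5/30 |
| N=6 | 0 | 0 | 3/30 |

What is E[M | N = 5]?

P(N = 5) = 13/30.
Σ M·P over the event = 3·(3/30) + 8·(5/30) + 9·(5/30) = 47/15.
E[M | N = 5] = (47/15) / (13/30) = 94/13.

94/13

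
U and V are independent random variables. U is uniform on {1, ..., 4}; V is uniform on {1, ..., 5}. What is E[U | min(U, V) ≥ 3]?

7/2

P(min(U, V) ≥ 3) = 3/10.
Summing U·P(x,y) over outcomes with min(U, V) ≥ 3 gives 21/20.
E[U | min(U, V) ≥ 3] = (21/20) / (3/10) = 7/2.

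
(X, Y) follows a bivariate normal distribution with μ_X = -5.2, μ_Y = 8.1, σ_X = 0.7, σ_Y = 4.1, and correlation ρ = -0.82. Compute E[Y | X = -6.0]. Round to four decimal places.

11.9423

E[Y | X=x] = μ_Y + ρ(σ_Y/σ_X)(x − μ_X) for jointly normal variables.
E[Y | X=-6.0] = 8.1 + (-0.82)·(4.1/0.7)·(-6.0 − (-5.2)) = 8.1 + (-4.8029)·(-0.8) = 11.9423.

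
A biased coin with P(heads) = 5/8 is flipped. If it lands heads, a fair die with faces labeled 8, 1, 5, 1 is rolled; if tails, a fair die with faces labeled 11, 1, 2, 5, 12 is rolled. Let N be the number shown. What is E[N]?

E[N | heads] = (8+1+5+1)/4 = 15/4.
E[N | tails] = (11+1+2+5+12)/5 = 31/5.
E[N] = (5/8)·(15/4) + (3/8)·(31/5) = 747/160.

747/160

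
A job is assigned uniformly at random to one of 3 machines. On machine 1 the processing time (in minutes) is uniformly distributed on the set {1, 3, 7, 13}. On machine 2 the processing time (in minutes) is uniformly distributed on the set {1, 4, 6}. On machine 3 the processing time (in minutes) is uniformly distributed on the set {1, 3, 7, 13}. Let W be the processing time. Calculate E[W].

E[W | machine 1] = (1+3+7+13)/4 = 6.
E[W | machine 2] = (1+4+6)/3 = 11/3.
E[W | machine 3] = (1+3+7+13)/4 = 6.
By the law of total expectation,
E[W] = (1/3)·(6) + (1/3)·(11/3) + (1/3)·(6) = 47/9.

47/9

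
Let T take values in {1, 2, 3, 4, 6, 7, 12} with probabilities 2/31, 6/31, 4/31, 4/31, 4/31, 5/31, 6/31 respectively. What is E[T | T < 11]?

101/25

P(T < 11) = 25/31.
Σ over the event: 1·2/31 + 2·6/31 + 3·4/31 + 4·4/31 + 6·4/31 + 7·5/31 = 101/31.
E[T | T < 11] = (101/31) / (25/31) = 101/25.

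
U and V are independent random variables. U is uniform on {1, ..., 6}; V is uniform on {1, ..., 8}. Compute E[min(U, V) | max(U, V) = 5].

P(max(U, V) = 5) = 3/16.
Summing min(U,V)·P(x,y) over outcomes with max(U, V) = 5 gives 25/48.
E[min(U, V) | max(U, V) = 5] = (25/48) / (3/16) = 25/9.

25/9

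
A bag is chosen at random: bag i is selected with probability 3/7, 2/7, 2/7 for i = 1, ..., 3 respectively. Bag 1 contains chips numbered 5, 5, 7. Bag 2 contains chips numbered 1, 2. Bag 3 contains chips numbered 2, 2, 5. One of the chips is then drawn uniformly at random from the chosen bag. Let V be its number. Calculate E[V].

26/7

E[V | bag 1] = (5+5+7)/3 = 17/3.
E[V | bag 2] = (1+2)/2 = 3/2.
E[V | bag 3] = (2+2+5)/3 = 3.
E[V] = (3/7)·(17/3) + (2/7)·(3/2) + (2/7)·(3) = 26/7.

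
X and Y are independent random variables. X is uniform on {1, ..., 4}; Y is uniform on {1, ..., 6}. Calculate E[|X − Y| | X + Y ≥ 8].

2

P(X + Y ≥ 8) = 1/4.
Summing |X−Y|·P(x,y) over outcomes with X + Y ≥ 8 gives 1/2.
E[|X − Y| | X + Y ≥ 8] = (1/2) / (1/4) = 2.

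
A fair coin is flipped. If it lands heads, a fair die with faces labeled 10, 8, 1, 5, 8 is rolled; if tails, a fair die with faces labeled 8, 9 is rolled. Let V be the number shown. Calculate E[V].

149/20

E[V | heads] = (10+8+1+5+8)/5 = 32/5.
E[V | tails] = (8+9)/2 = 17/2.
By the law of total expectation,
E[V] = (1/2)·(32/5) + (1/2)·(17/2) = 149/20.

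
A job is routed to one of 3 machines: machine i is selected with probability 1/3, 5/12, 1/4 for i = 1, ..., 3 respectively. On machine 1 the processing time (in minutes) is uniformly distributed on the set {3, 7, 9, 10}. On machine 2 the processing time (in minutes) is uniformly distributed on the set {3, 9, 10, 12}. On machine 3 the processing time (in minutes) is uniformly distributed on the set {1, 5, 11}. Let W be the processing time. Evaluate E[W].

59/8

E[W | machine 1] = (3+7+9+10)/4 = 29/4.
E[W | machine 2] = (3+9+10+12)/4 = 17/2.
E[W | machine 3] = (1+5+11)/3 = 17/3.
By the law of total expectation,
E[W] = (1/3)·(29/4) + (5/12)·(17/2) + (1/4)·(17/3) = 59/8.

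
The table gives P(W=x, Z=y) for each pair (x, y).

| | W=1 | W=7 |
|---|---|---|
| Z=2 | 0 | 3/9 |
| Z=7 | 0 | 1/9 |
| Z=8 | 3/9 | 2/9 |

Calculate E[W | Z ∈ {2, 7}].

7

P(Z ∈ {2, 7}) = 4/9.
Σ W·P over the event = 7·(3/9) + 7·(1/9) = 28/9.
E[W | Z ∈ {2, 7}] = (28/9) / (4/9) = 7.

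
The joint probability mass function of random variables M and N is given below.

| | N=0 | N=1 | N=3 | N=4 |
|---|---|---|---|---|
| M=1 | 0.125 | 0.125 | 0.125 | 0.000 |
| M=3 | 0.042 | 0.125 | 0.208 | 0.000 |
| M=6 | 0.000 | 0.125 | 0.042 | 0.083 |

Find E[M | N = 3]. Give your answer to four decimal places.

P(N = 3) = 0.375.
Σ M·P over the event = 1·(0.125) + 3·(0.208) + 6·(0.042) = 1.001.
E[M | N = 3] = (1.001) / (0.375) = 2.6693.

2.6693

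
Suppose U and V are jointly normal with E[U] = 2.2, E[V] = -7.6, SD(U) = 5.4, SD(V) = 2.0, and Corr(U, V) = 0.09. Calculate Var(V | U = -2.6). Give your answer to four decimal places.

Var(V | U=x) = (1 − ρ²)·σ_V².
Var(V | U=-2.6) = (2.0)²·(1 − (0.09)²) = 4·0.9919 = 3.9676.

3.9676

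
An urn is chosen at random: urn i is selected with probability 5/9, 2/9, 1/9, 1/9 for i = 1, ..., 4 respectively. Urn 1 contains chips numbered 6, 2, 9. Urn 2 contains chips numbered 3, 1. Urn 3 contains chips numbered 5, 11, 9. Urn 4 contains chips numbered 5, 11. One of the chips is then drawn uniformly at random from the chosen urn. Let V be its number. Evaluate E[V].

146/27

E[V | urn 1] = (6+2+9)/3 = 17/3.
E[V | urn 2] = (3+1)/2 = 2.
E[V | urn 3] = (5+11+9)/3 = 25/3.
E[V | urn 4] = (5+11)/2 = 8.
By the law of total expectation,
E[V] = (5/9)·(17/3) + (2/9)·(2) + (1/9)·(25/3) + (1/9)·(8) = 146/27.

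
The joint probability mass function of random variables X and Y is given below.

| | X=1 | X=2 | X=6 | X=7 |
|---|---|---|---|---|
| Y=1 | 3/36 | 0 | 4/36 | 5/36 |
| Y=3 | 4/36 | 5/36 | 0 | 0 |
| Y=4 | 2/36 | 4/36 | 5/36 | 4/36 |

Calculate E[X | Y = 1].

31/6

P(Y = 1) = 1/3.
Σ X·P over the event = 1·(3/36) + 6·(4/36) + 7·(5/36) = 31/18.
E[X | Y = 1] = (31/18) / (1/3) = 31/6.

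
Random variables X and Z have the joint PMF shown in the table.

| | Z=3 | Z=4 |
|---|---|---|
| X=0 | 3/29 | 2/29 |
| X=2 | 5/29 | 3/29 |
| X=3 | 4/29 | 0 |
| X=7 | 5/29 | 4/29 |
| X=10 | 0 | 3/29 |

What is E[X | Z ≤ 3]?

57/17

P(Z ≤ 3) = 17/29.
Summing X·P(X=x,Z=y) over the conditioning event gives 57/29.
E[X | Z ≤ 3] = (57/29) / (17/29) = 57/17.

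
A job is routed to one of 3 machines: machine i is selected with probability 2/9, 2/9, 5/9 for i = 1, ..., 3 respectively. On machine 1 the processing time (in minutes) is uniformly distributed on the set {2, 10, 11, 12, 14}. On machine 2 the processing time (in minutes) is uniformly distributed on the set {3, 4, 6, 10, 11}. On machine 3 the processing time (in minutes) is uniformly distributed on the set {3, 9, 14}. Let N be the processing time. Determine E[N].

E[N | machine 1] = (2+10+11+12+14)/5 = 49/5.
E[N | machine 2] = (3+4+6+10+11)/5 = 34/5.
E[N | machine 3] = (3+9+14)/3 = 26/3.
By the law of total expectation,
E[N] = (2/9)·(49/5) + (2/9)·(34/5) + (5/9)·(26/3) = 1148/135.

1148/135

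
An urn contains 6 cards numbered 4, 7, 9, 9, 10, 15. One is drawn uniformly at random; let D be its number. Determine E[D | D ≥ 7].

P(D ≥ 7) = 5/6.
Σ over the event: 7·1/6 + 9·1/3 + 10·1/6 + 15·1/6 = 25/3.
E[D | D ≥ 7] = (25/3) / (5/6) = 10.

10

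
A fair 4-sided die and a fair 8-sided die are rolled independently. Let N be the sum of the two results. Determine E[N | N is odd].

7

P(N is odd) = 1/2.
Σ over the event: 3·1/16 + 5·1/8 + 7·1/8 + 9·1/8 + 11·1/16 = 7/2.
E[N | N is odd] = (7/2) / (1/2) = 7.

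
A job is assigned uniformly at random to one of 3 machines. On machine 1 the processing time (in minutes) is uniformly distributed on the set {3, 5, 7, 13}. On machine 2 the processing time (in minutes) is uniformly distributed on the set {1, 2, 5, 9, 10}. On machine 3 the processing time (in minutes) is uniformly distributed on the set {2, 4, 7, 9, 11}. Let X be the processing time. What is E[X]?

E[X | machine 1] = (3+5+7+13)/4 = 7.
E[X | machine 2] = (1+2+5+9+10)/5 = 27/5.
E[X | machine 3] = (2+4+7+9+11)/5 = 33/5.
By the law of total expectation,
E[X] = (1/3)·(7) + (1/3)·(27/5) + (1/3)·(33/5) = 19/3.

19/3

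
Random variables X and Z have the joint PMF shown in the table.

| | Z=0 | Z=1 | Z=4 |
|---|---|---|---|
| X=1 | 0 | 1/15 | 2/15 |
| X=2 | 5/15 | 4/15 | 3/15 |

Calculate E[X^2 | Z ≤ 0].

4

P(Z ≤ 0) = 1/3.
Σ X^2·P over the event = 4·(5/15) = 4/3.
E[X^2 | Z ≤ 0] = (4/3) / (1/3) = 4.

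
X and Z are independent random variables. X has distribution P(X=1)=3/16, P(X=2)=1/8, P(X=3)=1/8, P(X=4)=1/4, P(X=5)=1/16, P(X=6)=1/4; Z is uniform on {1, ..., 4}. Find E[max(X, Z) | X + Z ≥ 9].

53/9

P(X + Z ≥ 9) = 9/64.
Summing max(X,Z)·P(x,y) over outcomes with X + Z ≥ 9 gives 53/64.
E[max(X, Z) | X + Z ≥ 9] = (53/64) / (9/64) = 53/9.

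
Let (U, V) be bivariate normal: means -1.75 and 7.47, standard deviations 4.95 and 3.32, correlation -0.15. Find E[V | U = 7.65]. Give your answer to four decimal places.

The regression of V on U has slope ρ·σ_V/σ_U and passes through (μ_U, μ_V).
E[V | U=7.65] = 7.47 + (-0.15)·(3.32/4.95)·(7.65 − (-1.75)) = 7.47 + (-0.10061)·(9.4) = 6.5243.

6.5243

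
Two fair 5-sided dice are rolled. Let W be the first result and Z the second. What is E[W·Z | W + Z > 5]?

38/3

P(W + Z > 5) = 3/5.
Summing WZ·P(x,y) over outcomes with W + Z > 5 gives 38/5.
E[W·Z | W + Z > 5] = (38/5) / (3/5) = 38/3.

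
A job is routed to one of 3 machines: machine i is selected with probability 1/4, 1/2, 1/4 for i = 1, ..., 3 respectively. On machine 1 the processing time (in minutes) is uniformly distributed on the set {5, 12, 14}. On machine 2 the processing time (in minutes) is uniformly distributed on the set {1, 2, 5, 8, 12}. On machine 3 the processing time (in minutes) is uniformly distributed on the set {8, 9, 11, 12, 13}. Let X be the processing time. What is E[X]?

E[X | machine 1] = (5+12+14)/3 = 31/3.
E[X | machine 2] = (1+2+5+8+12)/5 = 28/5.
E[X | machine 3] = (8+9+11+12+13)/5 = 53/5.
By the law of total expectation,
E[X] = (1/4)·(31/3) + (1/2)·(28/5) + (1/4)·(53/5) = 241/30.

241/30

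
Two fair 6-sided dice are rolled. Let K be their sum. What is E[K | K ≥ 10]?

32/3

P(K ≥ 10) = 1/6.
Σ over the event: 10·1/12 + 11·1/18 + 12·1/36 = 16/9.
E[K | K ≥ 10] = (16/9) / (1/6) = 32/3.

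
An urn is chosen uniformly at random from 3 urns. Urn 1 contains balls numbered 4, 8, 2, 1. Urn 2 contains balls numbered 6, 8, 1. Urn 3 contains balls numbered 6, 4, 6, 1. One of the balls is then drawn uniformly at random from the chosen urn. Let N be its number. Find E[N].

13/3

E[N | urn 1] = (4+8+2+1)/4 = 15/4.
E[N | urn 2] = (6+8+1)/3 = 5.
E[N | urn 3] = (6+4+6+1)/4 = 17/4.
By the law of total expectation,
E[N] = (1/3)·(15/4) + (1/3)·(5) + (1/3)·(17/4) = 13/3.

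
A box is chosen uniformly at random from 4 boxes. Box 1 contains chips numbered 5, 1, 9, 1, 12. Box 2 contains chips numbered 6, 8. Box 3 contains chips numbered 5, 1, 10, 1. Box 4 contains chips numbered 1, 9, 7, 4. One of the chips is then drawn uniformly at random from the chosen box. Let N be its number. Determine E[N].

221/40

E[N | box 1] = (5+1+9+1+12)/5 = 28/5.
E[N | box 2] = (6+8)/2 = 7.
E[N | box 3] = (5+1+10+1)/4 = 17/4.
E[N | box 4] = (1+9+7+4)/4 = 21/4.
E[N] = (1/4)·(28/5) + (1/4)·(7) + (1/4)·(17/4) + (1/4)·(21/4) = 221/40.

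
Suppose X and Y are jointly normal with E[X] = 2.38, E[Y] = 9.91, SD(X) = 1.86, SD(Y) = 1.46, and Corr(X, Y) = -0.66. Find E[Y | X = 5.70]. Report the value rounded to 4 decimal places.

8.1900

For a bivariate normal, E[Y | X=x] = μ_Y + ρ·(σ_Y/σ_X)·(x − μ_X).
E[Y | X=5.70] = 9.91 + (-0.66)·(1.46/1.86)·(5.70 − (2.38)) = 9.91 + (-0.51806)·(3.32) = 8.1900.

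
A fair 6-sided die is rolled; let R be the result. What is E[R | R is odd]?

Given R is odd, R is equally likely to be any of {1, 3, 5}.
E[R | R is odd] = (1 + 3 + 5) / 3 = 3.

3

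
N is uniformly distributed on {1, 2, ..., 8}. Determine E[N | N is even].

Given N is even, N is equally likely to be any of {2, 4, 6, 8}.
E[N | N is even] = (2 + 4 + 6 + 8) / 4 = 5.

5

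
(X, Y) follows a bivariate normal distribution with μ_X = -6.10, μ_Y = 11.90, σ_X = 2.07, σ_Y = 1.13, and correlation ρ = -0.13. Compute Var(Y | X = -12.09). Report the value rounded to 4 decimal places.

Var(Y | X=x) = (1 − ρ²)·σ_Y².
Var(Y | X=-12.09) = (1.13)²·(1 − (-0.13)²) = 1.2769·0.9831 = 1.2553.

1.2553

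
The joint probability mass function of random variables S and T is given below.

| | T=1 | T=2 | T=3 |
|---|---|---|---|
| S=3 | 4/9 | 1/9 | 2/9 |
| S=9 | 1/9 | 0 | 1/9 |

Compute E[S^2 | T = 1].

P(T = 1) = 5/9.
Σ S^2·P over the event = 9·(4/9) + 81·(1/9) = 13.
E[S^2 | T = 1] = (13) / (5/9) = 117/5.

117/5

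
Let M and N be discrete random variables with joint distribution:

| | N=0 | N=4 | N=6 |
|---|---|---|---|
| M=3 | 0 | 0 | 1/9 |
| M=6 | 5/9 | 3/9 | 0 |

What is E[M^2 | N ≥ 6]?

P(N ≥ 6) = 1/9.
Σ M^2·P over the event = 9·(1/9) = 1.
E[M^2 | N ≥ 6] = (1) / (1/9) = 9.

9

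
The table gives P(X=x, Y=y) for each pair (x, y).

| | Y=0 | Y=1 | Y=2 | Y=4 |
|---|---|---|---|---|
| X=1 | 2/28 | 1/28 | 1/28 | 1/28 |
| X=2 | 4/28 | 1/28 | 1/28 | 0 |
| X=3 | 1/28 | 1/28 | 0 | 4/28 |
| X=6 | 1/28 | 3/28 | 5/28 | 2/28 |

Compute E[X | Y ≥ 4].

P(Y ≥ 4) = 1/4.
Σ X·P over the event = 1·(1/28) + 3·(4/28) + 6·(2/28) = 25/28.
E[X | Y ≥ 4] = (25/28) / (1/4) = 25/7.

25/7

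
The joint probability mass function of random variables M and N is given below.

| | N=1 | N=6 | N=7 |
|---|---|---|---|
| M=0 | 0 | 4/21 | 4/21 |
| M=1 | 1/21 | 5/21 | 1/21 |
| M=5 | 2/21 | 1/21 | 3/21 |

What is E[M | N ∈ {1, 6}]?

21/13

P(N ∈ {1, 6}) = 13/21.
Σ M·P over the event = 0·(4/21) + 1·(1/21) + 1·(5/21) + 5·(2/21) + 5·(1/21) = 1.
E[M | N ∈ {1, 6}] = (1) / (13/21) = 21/13.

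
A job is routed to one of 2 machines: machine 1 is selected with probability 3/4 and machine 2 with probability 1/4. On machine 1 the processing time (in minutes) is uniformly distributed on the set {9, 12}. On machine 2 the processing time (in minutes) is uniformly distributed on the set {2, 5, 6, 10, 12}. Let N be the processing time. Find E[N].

77/8

E[N | machine 1] = (9+12)/2 = 21/2.
E[N | machine 2] = (2+5+6+10+12)/5 = 7.
By the law of total expectation,
E[N] = (3/4)·(21/2) + (1/4)·(7) = 77/8.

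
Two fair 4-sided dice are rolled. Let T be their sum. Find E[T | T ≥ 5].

6

P(T ≥ 5) = 5/8.
Σ over the event: 5·1/4 + 6·3/16 + 7·1/8 + 8·1/16 = 15/4.
E[T | T ≥ 5] = (15/4) / (5/8) = 6.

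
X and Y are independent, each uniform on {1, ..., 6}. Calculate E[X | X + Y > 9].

Outcomes with X + Y > 9: (4,6), (5,5), (5,6), (6,4), (6,5), (6,6), each with probability 1/36.
E[X | X + Y > 9] = (4 + 5 + 5 + 6 + 6 + 6) / 6 = 16/3.

16/3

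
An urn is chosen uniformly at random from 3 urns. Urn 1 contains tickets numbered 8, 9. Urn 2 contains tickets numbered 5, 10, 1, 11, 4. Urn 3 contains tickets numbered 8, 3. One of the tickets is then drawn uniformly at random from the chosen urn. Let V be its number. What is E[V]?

E[V | urn 1] = (8+9)/2 = 17/2.
E[V | urn 2] = (5+10+1+11+4)/5 = 31/5.
E[V | urn 3] = (8+3)/2 = 11/2.
By the law of total expectation,
E[V] = (1/3)·(17/2) + (1/3)·(31/5) + (1/3)·(11/2) = 101/15.

101/15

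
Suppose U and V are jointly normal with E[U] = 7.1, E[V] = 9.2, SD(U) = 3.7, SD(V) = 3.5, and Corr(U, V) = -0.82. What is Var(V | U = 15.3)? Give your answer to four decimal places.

For a bivariate normal, Var(V | U=x) = σ_V²(1 − ρ²).
Var(V | U=15.3) = (3.5)²·(1 − (-0.82)²) = 12.25·0.3276 = 4.0131.

4.0131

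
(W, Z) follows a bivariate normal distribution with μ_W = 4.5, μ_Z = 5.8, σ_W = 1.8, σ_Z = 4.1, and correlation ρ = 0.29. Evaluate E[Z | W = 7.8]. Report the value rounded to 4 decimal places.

7.9798

The regression of Z on W has slope ρ·σ_Z/σ_W and passes through (μ_W, μ_Z).
E[Z | W=7.8] = 5.8 + (0.29)·(4.1/1.8)·(7.8 − (4.5)) = 5.8 + (0.66056)·(3.3) = 7.9798.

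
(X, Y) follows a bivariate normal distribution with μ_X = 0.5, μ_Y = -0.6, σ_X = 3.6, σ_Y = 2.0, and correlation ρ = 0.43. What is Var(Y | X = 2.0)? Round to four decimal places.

The conditional variance in a bivariate normal is σ_Y²(1 − ρ²), independent of x.
Var(Y | X=2.0) = (2.0)²·(1 − (0.43)²) = 4·0.8151 = 3.2604.

3.2604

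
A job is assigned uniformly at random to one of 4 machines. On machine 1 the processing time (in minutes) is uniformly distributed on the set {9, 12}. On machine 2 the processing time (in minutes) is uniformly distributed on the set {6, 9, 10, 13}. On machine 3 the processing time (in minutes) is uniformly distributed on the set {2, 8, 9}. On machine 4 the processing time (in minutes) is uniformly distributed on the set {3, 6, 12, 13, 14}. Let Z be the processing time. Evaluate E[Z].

E[Z | machine 1] = (9+12)/2 = 21/2.
E[Z | machine 2] = (6+9+10+13)/4 = 19/2.
E[Z | machine 3] = (2+8+9)/3 = 19/3.
E[Z | machine 4] = (3+6+12+13+14)/5 = 48/5.
E[Z] = (1/4)·(21/2) + (1/4)·(19/2) + (1/4)·(19/3) + (1/4)·(48/5) = 539/60.

539/60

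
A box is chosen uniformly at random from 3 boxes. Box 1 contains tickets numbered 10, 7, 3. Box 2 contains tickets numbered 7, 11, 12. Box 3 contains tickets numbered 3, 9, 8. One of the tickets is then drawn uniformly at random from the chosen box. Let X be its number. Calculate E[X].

E[X | box 1] = (10+7+3)/3 = 20/3.
E[X | box 2] = (7+11+12)/3 = 10.
E[X | box 3] = (3+9+8)/3 = 20/3.
By the law of total expectation,
E[X] = (1/3)·(20/3) + (1/3)·(10) + (1/3)·(20/3) = 70/9.

70/9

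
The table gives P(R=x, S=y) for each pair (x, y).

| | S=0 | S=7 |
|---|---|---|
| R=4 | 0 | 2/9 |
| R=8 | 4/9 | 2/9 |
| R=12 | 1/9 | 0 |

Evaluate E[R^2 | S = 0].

80

P(S = 0) = 5/9.
Σ R^2·P over the event = 64·(4/9) + 144·(1/9) = 400/9.
E[R^2 | S = 0] = (400/9) / (5/9) = 80.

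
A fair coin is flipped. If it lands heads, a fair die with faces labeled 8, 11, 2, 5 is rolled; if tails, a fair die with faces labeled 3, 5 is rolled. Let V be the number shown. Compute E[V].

21/4

E[V | heads] = (8+11+2+5)/4 = 13/2.
E[V | tails] = (3+5)/2 = 4.
E[V] = (1/2)·(13/2) + (1/2)·(4) = 21/4.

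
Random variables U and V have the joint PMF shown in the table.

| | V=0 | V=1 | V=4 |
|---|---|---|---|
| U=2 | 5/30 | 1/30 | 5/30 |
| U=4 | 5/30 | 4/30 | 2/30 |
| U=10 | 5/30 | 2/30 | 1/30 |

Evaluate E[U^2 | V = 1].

P(V = 1) = 7/30.
Summing U^2·P(U=x,V=y) over the conditioning event gives 134/15.
E[U^2 | V = 1] = (134/15) / (7/30) = 268/7.

268/7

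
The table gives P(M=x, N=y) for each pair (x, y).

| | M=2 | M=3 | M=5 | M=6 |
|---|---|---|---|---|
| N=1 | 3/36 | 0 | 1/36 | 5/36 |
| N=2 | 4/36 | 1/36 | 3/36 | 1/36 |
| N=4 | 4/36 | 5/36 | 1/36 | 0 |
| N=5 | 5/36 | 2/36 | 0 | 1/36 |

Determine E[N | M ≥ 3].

P(M ≥ 3) = 5/9.
Summing N·P(M=x,N=y) over the conditioning event gives 55/36.
E[N | M ≥ 3] = (55/36) / (5/9) = 11/4.

11/4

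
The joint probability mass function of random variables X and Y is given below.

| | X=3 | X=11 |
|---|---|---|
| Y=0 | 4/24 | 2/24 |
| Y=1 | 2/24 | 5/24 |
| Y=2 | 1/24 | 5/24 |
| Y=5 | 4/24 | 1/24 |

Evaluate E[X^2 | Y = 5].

157/5

P(Y = 5) = 5/24.
Σ X^2·P over the event = 9·(4/24) + 121·(1/24) = 157/24.
E[X^2 | Y = 5] = (157/24) / (5/24) = 157/5.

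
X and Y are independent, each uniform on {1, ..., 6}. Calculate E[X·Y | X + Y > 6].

53/3

P(X + Y > 6) = 7/12.
Summing XY·P(x,y) over outcomes with X + Y > 6 gives 371/36.
E[X·Y | X + Y > 6] = (371/36) / (7/12) = 53/3.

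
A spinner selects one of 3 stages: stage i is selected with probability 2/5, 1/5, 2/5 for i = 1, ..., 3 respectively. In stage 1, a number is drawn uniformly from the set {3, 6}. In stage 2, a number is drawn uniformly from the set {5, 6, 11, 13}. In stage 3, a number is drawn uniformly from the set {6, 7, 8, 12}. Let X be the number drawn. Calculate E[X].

E[X | stage 1] = (3+6)/2 = 9/2.
E[X | stage 2] = (5+6+11+13)/4 = 35/4.
E[X | stage 3] = (6+7+8+12)/4 = 33/4.
By the law of total expectation,
E[X] = (2/5)·(9/2) + (1/5)·(35/4) + (2/5)·(33/4) = 137/20.

137/20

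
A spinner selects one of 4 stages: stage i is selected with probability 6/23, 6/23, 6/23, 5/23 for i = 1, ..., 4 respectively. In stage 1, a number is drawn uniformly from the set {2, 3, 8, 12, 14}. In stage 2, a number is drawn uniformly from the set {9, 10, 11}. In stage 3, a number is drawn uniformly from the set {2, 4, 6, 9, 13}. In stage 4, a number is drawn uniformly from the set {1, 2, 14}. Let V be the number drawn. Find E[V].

2639/345

E[V | stage 1] = (2+3+8+12+14)/5 = 39/5.
E[V | stage 2] = (9+10+11)/3 = 10.
E[V | stage 3] = (2+4+6+9+13)/5 = 34/5.
E[V | stage 4] = (1+2+14)/3 = 17/3.
E[V] = (6/23)·(39/5) + (6/23)·(10) + (6/23)·(34/5) + (5/23)·(17/3) = 2639/345.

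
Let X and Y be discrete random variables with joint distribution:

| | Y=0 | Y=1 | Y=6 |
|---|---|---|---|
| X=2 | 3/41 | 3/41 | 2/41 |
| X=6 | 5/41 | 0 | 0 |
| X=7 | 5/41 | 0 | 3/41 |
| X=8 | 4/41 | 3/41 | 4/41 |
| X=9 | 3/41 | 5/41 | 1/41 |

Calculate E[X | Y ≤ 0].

13/2

P(Y ≤ 0) = 20/41.
Σ X·P over the event = 2·(3/41) + 6·(5/41) + 7·(5/41) + 8·(4/41) + 9·(3/41) = 130/41.
E[X | Y ≤ 0] = (130/41) / (20/41) = 13/2.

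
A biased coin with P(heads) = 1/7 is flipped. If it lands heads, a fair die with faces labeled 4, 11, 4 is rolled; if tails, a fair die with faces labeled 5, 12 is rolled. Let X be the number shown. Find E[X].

172/21

E[X | heads] = (4+11+4)/3 = 19/3.
E[X | tails] = (5+12)/2 = 17/2.
By the law of total expectation,
E[X] = (1/7)·(19/3) + (6/7)·(17/2) = 172/21.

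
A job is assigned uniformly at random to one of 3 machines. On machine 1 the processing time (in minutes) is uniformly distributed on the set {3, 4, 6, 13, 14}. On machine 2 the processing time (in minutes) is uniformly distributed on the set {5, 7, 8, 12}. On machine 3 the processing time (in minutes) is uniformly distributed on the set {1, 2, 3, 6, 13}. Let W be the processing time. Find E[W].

7

E[W | machine 1] = (3+4+6+13+14)/5 = 8.
E[W | machine 2] = (5+7+8+12)/4 = 8.
E[W | machine 3] = (1+2+3+6+13)/5 = 5.
E[W] = (1/3)·(8) + (1/3)·(8) + (1/3)·(5) = 7.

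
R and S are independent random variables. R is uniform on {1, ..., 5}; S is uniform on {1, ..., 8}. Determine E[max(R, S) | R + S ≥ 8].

32/5

P(R + S ≥ 8) = 1/2.
Summing max(R,S)·P(x,y) over outcomes with R + S ≥ 8 gives 16/5.
E[max(R, S) | R + S ≥ 8] = (16/5) / (1/2) = 32/5.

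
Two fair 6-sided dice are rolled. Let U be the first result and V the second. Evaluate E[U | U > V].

14/3

P(U > V) = 5/12.
Summing U·P(x,y) over outcomes with U > V gives 35/18.
E[U | U > V] = (35/18) / (5/12) = 14/3.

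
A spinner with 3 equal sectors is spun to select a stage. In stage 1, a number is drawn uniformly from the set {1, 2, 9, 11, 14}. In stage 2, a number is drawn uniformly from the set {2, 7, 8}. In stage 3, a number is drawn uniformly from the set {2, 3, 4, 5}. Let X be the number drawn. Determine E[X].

E[X | stage 1] = (1+2+9+11+14)/5 = 37/5.
E[X | stage 2] = (2+7+8)/3 = 17/3.
E[X | stage 3] = (2+3+4+5)/4 = 7/2.
E[X] = (1/3)·(37/5) + (1/3)·(17/3) + (1/3)·(7/2) = 497/90.

497/90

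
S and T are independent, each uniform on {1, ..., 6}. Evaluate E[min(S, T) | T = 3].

5/2

P(T = 3) = 1/6.
Summing min(S,T)·P(x,y) over outcomes with T = 3 gives 5/12.
E[min(S, T) | T = 3] = (5/12) / (1/6) = 5/2.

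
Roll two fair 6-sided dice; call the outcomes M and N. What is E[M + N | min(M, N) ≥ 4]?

10

P(min(M, N) ≥ 4) = 1/4.
Summing (M+N)·P(x,y) over outcomes with min(M, N) ≥ 4 gives 5/2.
E[M + N | min(M, N) ≥ 4] = (5/2) / (1/4) = 10.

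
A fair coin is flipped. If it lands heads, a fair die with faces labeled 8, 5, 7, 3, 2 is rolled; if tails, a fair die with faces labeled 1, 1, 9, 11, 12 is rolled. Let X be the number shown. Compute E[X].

E[X | heads] = (8+5+7+3+2)/5 = 5.
E[X | tails] = (1+1+9+11+12)/5 = 34/5.
By the law of total expectation,
E[X] = (1/2)·(5) + (1/2)·(34/5) = 59/10.

59/10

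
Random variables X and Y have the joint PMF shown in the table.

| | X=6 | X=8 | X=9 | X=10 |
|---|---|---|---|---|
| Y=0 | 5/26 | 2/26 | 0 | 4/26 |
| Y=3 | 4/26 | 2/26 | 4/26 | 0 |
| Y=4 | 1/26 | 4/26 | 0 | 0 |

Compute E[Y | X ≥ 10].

P(X ≥ 10) = 2/13.
Σ Y·P over the event = 0·(4/26) = 0.
E[Y | X ≥ 10] = (0) / (2/13) = 0.

0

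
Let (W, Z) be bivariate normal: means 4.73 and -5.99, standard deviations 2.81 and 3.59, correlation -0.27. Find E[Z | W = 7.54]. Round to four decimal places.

The regression of Z on W has slope ρ·σ_Z/σ_W and passes through (μ_W, μ_Z).
E[Z | W=7.54] = -5.99 + (-0.27)·(3.59/2.81)·(7.54 − (4.73)) = -5.99 + (-0.34495)·(2.81) = -6.9593.

-6.9593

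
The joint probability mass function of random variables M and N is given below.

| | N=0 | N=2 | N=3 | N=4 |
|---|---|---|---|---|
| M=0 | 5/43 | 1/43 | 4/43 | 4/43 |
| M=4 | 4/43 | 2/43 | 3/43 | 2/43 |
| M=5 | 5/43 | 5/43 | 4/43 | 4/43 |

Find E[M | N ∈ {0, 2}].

37/11

P(N ∈ {0, 2}) = 22/43.
Σ M·P over the event = 0·(5/43) + 0·(1/43) + 4·(4/43) + 4·(2/43) + 5·(5/43) + 5·(5/43) = 74/43.
E[M | N ∈ {0, 2}] = (74/43) / (22/43) = 37/11.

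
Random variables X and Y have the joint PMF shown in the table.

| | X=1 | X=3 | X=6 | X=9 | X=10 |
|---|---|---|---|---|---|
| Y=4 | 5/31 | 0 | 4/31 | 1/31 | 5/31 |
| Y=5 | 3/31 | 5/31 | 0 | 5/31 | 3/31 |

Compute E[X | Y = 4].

P(Y = 4) = 15/31.
Σ X·P over the event = 1·(5/31) + 6·(4/31) + 9·(1/31) + 10·(5/31) = 88/31.
E[X | Y = 4] = (88/31) / (15/31) = 88/15.

88/15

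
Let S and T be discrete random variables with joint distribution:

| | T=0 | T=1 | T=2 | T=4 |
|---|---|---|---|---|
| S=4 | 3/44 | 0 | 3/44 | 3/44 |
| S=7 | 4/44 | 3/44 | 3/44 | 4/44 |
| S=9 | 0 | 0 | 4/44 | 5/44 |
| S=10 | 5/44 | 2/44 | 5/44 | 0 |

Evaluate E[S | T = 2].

119/15

P(T = 2) = 15/44.
Summing S·P(S=x,T=y) over the conditioning event gives 119/44.
E[S | T = 2] = (119/44) / (15/44) = 119/15.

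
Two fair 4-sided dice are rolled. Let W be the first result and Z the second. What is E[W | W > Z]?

10/3

Outcomes with W > Z: (2,1), (3,1), (3,2), (4,1), (4,2), (4,3), each with probability 1/16.
E[W | W > Z] = (2 + 3 + 3 + 4 + 4 + 4) / 6 = 10/3.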